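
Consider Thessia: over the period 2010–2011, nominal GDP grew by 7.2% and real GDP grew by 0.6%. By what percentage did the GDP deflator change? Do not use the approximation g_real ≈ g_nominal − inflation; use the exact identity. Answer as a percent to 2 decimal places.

6.56%

(1 + g_nom) = (1 + g_real)(1 + π), so π = 1.0720 / 1.0060 − 1 = 0.06561.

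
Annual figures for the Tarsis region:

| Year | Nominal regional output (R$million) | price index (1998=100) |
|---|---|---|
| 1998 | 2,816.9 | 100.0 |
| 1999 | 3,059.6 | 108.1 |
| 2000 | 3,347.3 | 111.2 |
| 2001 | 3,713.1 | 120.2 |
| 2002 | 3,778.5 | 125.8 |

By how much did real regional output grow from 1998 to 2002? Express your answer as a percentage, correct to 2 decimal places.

6.63%

Real regional output 1998 = 2816.9/1.000 = 2816.90.
Real regional output 2002 = 3778.5/1.258 = 3003.58.
Change = 3003.58/2816.90 − 1 = 0.0663.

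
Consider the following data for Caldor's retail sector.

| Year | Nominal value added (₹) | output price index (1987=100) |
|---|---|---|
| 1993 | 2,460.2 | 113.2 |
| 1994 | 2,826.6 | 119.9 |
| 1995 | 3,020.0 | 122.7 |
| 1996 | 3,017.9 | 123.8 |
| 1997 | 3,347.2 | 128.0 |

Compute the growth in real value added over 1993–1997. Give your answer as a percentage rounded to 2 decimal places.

Real value added 1993 = 2460.2/1.132 = 2173.32.
Real value added 1997 = 3347.2/1.280 = 2615.00.
Change = 2615.00/2173.32 − 1 = 0.2032.

20.32%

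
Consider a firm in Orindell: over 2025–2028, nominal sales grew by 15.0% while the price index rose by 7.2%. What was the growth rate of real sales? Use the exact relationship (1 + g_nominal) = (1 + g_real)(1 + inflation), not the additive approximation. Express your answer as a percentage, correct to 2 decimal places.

(1 + g_nom) = (1 + g_real)(1 + π), so g_real = 1.1500 / 1.0720 − 1 = 0.07276.

7.28%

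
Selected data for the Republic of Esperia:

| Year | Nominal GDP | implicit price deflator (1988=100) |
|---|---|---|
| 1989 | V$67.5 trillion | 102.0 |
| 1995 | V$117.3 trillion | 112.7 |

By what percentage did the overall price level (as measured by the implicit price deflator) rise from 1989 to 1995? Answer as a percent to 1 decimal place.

Price-level change = 112.7 / 102.0 − 1 = 0.1049.

10.5%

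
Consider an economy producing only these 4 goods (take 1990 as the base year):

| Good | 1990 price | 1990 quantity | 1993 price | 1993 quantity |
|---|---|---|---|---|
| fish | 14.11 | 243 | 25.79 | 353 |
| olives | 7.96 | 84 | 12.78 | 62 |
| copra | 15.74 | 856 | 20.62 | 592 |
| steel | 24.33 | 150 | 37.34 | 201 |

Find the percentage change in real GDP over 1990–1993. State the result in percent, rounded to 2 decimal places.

-7.25%

Real GDP 1990 = Nominal GDP 1990 = 14.11·243 + 7.96·84 + 15.74·856 + 24.33·150 = 21220.31.
Real GDP 1993 (at 1990 prices) = 14.11·353 + 7.96·62 + 15.74·592 + 24.33·201 = 19682.76.
Real growth = 19682.76/21220.31 − 1 = -0.0725.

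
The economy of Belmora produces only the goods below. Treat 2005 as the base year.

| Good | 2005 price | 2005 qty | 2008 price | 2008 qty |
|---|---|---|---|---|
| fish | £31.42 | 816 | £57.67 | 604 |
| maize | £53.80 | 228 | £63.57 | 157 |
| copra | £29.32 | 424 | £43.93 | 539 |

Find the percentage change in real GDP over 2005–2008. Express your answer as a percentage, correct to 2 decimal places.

Real GDP 2005 = Nominal GDP 2005 = 31.42·816 + 53.80·228 + 29.32·424 = 50336.80.
Real GDP 2008 (at 2005 prices) = 31.42·604 + 53.80·157 + 29.32·539 = 43227.76.
Real growth = 43227.76/50336.80 − 1 = -0.1412.

-14.12%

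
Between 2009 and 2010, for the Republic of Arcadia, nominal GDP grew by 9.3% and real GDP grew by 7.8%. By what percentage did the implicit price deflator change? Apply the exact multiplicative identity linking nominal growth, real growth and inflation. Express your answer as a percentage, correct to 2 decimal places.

(1 + g_nom) = (1 + g_real)(1 + π), so π = 1.0930 / 1.0780 − 1 = 0.01391.

1.39%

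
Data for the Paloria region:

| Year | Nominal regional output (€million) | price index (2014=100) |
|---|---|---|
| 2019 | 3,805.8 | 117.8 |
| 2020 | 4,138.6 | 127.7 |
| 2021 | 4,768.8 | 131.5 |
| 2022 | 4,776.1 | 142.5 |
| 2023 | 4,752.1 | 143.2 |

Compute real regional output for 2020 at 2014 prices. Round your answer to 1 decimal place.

Real regional output 2020 = 4138.6 / 1.277 = 3240.88.

€3,240.9 million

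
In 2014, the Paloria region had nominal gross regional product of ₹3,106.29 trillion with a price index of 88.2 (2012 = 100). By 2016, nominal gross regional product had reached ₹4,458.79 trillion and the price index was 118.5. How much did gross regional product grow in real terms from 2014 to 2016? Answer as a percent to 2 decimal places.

Real gross regional product 2014 = 3106.29 / 0.882 = 3521.87.
Real gross regional product 2016 = 4458.79 / 1.185 = 3762.69.
Real growth = 3762.69 / 3521.87 − 1 = 0.0684.

6.84%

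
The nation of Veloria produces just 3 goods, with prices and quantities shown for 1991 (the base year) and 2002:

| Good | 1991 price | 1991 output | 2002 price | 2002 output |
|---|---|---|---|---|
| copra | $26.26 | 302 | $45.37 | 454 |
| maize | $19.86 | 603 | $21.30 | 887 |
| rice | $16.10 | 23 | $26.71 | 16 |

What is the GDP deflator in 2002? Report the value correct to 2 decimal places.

133.97

Nominal GDP 2002 = 45.37·454 + 21.30·887 + 26.71·16 = 39918.44.
Real GDP 2002 (at 1991 prices) = 26.26·454 + 19.86·887 + 16.10·16 = 29795.46.
Deflator = Nominal/Real × 100 = 39918.44/29795.46 × 100 = 133.975.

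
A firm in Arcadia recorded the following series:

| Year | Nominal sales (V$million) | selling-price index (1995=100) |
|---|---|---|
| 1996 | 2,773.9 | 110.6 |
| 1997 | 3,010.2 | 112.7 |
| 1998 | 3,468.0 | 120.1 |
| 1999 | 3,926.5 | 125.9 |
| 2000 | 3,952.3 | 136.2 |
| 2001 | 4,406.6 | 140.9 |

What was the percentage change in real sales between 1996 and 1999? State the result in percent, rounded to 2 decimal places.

Real sales 1996 = 2773.9/1.106 = 2508.05.
Real sales 1999 = 3926.5/1.259 = 3118.75.
Change = 3118.75/2508.05 − 1 = 0.2435.

24.35%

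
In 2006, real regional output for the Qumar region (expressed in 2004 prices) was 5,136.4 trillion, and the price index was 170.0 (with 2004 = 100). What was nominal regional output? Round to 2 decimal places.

Nominal regional output = Real × (price index/100) = 5136.4 × 1.700 = 8731.88.

8,731.88 trillion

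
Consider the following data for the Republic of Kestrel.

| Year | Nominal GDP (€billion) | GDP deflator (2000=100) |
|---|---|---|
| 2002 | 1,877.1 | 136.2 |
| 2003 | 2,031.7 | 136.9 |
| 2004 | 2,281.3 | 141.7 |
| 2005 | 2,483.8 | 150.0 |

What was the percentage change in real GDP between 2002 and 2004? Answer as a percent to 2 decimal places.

16.82%

Real GDP 2002 = 1877.1/1.362 = 1378.19.
Real GDP 2004 = 2281.3/1.417 = 1609.95.
Change = 1609.95/1378.19 − 1 = 0.1682.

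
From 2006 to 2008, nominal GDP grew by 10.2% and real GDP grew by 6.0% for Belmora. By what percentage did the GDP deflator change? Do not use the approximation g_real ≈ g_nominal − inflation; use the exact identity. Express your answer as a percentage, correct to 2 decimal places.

3.96%

(1 + g_nom) = (1 + g_real)(1 + π), so π = 1.1020 / 1.0600 − 1 = 0.03962.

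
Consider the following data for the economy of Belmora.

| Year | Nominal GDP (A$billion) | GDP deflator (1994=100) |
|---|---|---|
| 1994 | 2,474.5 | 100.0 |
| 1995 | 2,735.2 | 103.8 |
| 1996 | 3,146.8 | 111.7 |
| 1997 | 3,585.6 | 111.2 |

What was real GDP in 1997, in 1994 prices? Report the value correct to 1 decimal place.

A$3,224.5 billion

Real GDP 1997 = 3585.6 / 1.112 = 3224.46.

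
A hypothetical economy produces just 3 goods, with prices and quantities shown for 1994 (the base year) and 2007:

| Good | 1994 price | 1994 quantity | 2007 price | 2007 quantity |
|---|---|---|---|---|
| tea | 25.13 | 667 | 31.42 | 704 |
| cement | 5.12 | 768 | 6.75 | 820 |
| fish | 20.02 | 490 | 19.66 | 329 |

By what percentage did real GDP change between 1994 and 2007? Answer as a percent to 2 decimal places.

-6.65%

Real GDP 1994 = Nominal GDP 1994 = 25.13·667 + 5.12·768 + 20.02·490 = 30503.67.
Real GDP 2007 (at 1994 prices) = 25.13·704 + 5.12·820 + 20.02·329 = 28476.50.
Real growth = 28476.50/30503.67 − 1 = -0.0665.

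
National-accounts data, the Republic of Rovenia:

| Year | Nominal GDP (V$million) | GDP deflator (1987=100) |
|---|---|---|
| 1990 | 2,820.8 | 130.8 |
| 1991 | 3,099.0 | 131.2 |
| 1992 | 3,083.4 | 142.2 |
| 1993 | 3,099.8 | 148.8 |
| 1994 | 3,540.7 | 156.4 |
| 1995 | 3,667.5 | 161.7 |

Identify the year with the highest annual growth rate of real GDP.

1991: real = 3099.0/1.312 = 2362.04; growth vs 1990 (2156.57) = 9.53%.
1992: real = 3083.4/1.422 = 2168.35; growth vs 1991 (2362.04) = -8.20%.
1993: real = 3099.8/1.488 = 2083.20; growth vs 1992 (2168.35) = -3.93%.
1994: real = 3540.7/1.564 = 2263.87; growth vs 1993 (2083.20) = 8.67%.
1995: real = 3667.5/1.617 = 2268.09; growth vs 1994 (2263.87) = 0.19%.

1991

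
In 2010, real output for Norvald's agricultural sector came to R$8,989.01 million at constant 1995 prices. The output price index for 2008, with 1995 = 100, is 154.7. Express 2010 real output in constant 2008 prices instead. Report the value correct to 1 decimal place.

Real output in 2008 prices = Real output in 1995 prices × (P_2008/P_1995) = 8989.01 × 1.547 = 13906.00.

R$13,906.0 million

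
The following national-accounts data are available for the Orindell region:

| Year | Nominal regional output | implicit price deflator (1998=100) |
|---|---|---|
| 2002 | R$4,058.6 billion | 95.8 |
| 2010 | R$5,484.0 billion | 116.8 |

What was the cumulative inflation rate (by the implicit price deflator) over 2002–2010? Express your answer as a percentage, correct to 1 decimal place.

Price-level change = 116.8 / 95.8 − 1 = 0.2192.

21.9%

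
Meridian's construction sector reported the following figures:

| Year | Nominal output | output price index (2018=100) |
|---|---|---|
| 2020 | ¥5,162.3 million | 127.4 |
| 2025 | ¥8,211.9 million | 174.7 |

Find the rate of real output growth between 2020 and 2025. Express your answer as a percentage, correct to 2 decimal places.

Real output 2020 = 5162.3 / 1.274 = 4052.04.
Real output 2025 = 8211.9 / 1.747 = 4700.57.
Real growth = 4700.57 / 4052.04 − 1 = 0.1601.

16.01%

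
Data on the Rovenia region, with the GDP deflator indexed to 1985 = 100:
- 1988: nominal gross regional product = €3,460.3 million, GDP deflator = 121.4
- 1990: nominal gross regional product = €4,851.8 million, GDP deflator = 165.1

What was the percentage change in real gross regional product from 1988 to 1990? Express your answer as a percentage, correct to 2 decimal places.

Deflate each year: 1988 → 3460.3/1.214 = 2850.33; 1990 → 4851.8/1.651 = 2938.70.
So real gross regional product changed by 2938.70/2850.33 − 1 = 0.0310, i.e. 3.10%.

3.10%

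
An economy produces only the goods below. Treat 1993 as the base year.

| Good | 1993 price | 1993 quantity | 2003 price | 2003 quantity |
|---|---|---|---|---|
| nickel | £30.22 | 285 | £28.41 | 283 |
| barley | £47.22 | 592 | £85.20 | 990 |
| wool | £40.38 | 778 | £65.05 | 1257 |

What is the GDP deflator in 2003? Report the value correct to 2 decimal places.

164.21

Nominal GDP 2003 = 28.41·283 + 85.20·990 + 65.05·1257 = 174155.88.
Real GDP 2003 (at 1993 prices) = 30.22·283 + 47.22·990 + 40.38·1257 = 106057.72.
Deflator = Nominal/Real × 100 = 174155.88/106057.72 × 100 = 164.209.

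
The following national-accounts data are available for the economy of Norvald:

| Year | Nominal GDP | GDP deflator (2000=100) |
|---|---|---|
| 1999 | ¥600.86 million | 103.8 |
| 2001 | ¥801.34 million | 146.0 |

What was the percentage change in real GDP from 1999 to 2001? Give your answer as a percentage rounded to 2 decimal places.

Real GDP 1999 = 600.86 / 1.038 = 578.86.
Real GDP 2001 = 801.34 / 1.460 = 548.86.
Real growth = 548.86 / 578.86 − 1 = -0.0518.

-5.18%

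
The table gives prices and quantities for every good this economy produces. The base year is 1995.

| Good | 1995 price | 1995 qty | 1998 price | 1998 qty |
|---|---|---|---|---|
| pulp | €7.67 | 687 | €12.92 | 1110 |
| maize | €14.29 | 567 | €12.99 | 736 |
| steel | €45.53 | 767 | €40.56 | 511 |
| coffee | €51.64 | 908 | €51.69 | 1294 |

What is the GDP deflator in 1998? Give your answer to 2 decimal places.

102.20

Nominal GDP 1998 = 12.92·1110 + 12.99·736 + 40.56·511 + 51.69·1294 = 111514.86.
Real GDP 1998 (at 1995 prices) = 7.67·1110 + 14.29·736 + 45.53·511 + 51.64·1294 = 109119.13.
Deflator = Nominal/Real × 100 = 111514.86/109119.13 × 100 = 102.196.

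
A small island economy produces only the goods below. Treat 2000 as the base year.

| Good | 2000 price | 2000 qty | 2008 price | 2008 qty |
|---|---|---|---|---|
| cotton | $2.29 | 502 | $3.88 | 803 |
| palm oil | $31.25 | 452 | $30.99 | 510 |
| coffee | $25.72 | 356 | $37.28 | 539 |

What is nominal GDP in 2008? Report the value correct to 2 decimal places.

Nominal GDP 2008 = Σ (p_2008 × q_2008) = 3.88·803 + 30.99·510 + 37.28·539 = 39014.46.

$39014.46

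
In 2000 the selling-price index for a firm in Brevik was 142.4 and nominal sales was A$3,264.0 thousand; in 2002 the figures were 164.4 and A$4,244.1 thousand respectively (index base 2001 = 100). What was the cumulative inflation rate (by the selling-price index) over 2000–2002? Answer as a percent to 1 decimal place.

Price-level change = 164.4 / 142.4 − 1 = 0.1545.

15.4%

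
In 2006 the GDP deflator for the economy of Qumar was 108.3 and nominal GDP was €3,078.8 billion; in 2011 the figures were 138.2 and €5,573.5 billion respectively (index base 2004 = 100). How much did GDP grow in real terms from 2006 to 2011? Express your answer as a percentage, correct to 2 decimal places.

41.86%

Real GDP 2006 = 3078.8 / 1.083 = 2842.84.
Real GDP 2011 = 5573.5 / 1.382 = 4032.92.
Real growth = 4032.92 / 2842.84 − 1 = 0.4186.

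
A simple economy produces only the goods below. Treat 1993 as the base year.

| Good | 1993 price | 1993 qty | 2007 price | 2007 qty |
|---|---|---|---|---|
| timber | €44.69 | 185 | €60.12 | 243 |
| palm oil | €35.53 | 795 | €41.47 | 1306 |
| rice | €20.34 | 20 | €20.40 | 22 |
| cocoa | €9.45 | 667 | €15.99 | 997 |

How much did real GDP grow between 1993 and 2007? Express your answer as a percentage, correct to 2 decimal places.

55.31%

Real GDP 1993 = Nominal GDP 1993 = 44.69·185 + 35.53·795 + 20.34·20 + 9.45·667 = 43223.95.
Real GDP 2007 (at 1993 prices) = 44.69·243 + 35.53·1306 + 20.34·22 + 9.45·997 = 67130.98.
Real growth = 67130.98/43223.95 − 1 = 0.5531.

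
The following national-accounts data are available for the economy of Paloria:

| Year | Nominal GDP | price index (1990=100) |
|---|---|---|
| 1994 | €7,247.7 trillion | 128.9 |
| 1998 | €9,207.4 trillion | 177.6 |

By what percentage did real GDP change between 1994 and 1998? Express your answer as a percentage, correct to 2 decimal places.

Deflate each year: 1994 → 7247.7/1.289 = 5622.73; 1998 → 9207.4/1.776 = 5184.35.
So real GDP changed by 5184.35/5622.73 − 1 = -0.0780, i.e. -7.80%.

-7.80%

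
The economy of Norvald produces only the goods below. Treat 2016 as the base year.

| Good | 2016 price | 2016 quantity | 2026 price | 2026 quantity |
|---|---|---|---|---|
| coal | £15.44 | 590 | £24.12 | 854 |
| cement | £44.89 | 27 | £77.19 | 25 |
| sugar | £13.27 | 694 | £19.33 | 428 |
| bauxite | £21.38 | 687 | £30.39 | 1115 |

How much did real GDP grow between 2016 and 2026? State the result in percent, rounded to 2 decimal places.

Real GDP 2016 = Nominal GDP 2016 = 15.44·590 + 44.89·27 + 13.27·694 + 21.38·687 = 34219.07.
Real GDP 2026 (at 2016 prices) = 15.44·854 + 44.89·25 + 13.27·428 + 21.38·1115 = 43826.27.
Real growth = 43826.27/34219.07 − 1 = 0.2808.

28.08%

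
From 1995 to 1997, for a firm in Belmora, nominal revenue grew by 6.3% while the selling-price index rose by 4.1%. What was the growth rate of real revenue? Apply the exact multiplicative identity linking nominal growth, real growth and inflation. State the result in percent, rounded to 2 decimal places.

(1 + g_nom) = (1 + g_real)(1 + π), so g_real = 1.0630 / 1.0410 − 1 = 0.02113.

2.11%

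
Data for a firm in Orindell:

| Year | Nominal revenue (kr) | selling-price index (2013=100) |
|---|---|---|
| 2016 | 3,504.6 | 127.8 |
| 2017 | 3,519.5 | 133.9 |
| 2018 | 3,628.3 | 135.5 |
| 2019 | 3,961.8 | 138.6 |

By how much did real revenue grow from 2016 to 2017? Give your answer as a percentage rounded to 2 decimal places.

-4.15%

Real revenue 2016 = 3504.6/1.278 = 2742.25.
Real revenue 2017 = 3519.5/1.339 = 2628.45.
Change = 2628.45/2742.25 − 1 = -0.0415.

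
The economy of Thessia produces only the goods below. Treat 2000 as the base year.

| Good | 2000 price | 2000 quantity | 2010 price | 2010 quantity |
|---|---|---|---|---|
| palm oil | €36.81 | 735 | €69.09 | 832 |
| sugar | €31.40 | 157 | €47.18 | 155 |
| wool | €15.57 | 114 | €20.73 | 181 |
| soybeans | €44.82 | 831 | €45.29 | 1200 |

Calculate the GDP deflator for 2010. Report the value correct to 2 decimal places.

133.44

Nominal GDP 2010 = 69.09·832 + 47.18·155 + 20.73·181 + 45.29·1200 = 122895.91.
Real GDP 2010 (at 2000 prices) = 36.81·832 + 31.40·155 + 15.57·181 + 44.82·1200 = 92095.09.
Deflator = Nominal/Real × 100 = 122895.91/92095.09 × 100 = 133.445.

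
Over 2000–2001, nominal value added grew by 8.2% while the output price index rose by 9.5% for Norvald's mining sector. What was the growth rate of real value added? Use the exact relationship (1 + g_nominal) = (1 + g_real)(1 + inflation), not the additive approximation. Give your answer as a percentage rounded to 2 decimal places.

-1.19%

(1 + g_nom) = (1 + g_real)(1 + π), so g_real = 1.0820 / 1.0950 − 1 = -0.01187.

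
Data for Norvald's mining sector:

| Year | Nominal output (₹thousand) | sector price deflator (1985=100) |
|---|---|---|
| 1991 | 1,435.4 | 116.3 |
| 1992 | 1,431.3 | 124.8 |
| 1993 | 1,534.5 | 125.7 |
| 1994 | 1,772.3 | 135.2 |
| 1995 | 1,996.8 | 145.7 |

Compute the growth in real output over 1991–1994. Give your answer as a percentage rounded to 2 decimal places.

6.21%

Real output 1991 = 1435.4/1.163 = 1234.22.
Real output 1994 = 1772.3/1.352 = 1310.87.
Change = 1310.87/1234.22 − 1 = 0.0621.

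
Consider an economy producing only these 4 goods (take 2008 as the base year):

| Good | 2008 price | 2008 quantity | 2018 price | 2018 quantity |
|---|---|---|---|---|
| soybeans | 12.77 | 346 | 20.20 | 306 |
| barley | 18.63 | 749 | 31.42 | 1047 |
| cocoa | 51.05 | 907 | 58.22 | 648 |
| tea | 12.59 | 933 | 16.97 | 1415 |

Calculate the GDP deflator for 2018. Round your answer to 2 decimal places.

135.67

Nominal GDP 2018 = 20.20·306 + 31.42·1047 + 58.22·648 + 16.97·1415 = 100817.05.
Real GDP 2018 (at 2008 prices) = 12.77·306 + 18.63·1047 + 51.05·648 + 12.59·1415 = 74308.48.
Deflator = Nominal/Real × 100 = 100817.05/74308.48 × 100 = 135.674.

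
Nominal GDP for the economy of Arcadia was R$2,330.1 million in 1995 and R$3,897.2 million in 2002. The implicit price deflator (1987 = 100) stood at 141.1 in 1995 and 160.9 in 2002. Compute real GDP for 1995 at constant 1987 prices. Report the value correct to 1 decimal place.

Real GDP = Nominal / (implicit price deflator/100) = 2330.1 / 1.411 = 1651.38.

R$1,651.4 million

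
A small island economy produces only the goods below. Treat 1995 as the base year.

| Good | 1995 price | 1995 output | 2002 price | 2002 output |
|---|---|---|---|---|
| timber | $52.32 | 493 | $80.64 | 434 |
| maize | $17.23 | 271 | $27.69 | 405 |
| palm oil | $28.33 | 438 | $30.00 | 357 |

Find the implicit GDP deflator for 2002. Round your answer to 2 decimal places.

143.02

Nominal GDP 2002 = 80.64·434 + 27.69·405 + 30.00·357 = 56922.21.
Real GDP 2002 (at 1995 prices) = 52.32·434 + 17.23·405 + 28.33·357 = 39798.84.
Deflator = Nominal/Real × 100 = 56922.21/39798.84 × 100 = 143.025.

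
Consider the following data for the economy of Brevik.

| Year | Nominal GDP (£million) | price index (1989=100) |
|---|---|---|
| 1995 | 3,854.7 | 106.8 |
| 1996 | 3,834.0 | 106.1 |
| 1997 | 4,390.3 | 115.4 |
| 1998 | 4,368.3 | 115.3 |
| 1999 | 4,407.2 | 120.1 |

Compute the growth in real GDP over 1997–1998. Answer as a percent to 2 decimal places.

Real GDP 1997 = 4390.3/1.154 = 3804.42.
Real GDP 1998 = 4368.3/1.153 = 3788.64.
Change = 3788.64/3804.42 − 1 = -0.0041.

-0.41%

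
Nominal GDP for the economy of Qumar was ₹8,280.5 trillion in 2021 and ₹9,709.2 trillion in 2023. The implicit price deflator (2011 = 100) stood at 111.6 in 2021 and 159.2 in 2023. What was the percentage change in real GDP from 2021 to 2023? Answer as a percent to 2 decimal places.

Deflate each year: 2021 → 8280.5/1.116 = 7419.80; 2023 → 9709.2/1.592 = 6098.74.
So real GDP changed by 6098.74/7419.80 − 1 = -0.1780, i.e. -17.80%.

-17.80%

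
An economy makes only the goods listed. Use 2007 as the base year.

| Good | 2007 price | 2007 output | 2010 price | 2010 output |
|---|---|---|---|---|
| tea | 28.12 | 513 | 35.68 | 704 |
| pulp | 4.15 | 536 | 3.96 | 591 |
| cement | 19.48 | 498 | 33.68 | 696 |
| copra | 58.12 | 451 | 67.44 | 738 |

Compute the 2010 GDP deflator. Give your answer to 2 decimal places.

Nominal GDP 2010 = 35.68·704 + 3.96·591 + 33.68·696 + 67.44·738 = 100671.08.
Real GDP 2010 (at 2007 prices) = 28.12·704 + 4.15·591 + 19.48·696 + 58.12·738 = 78699.77.
Deflator = Nominal/Real × 100 = 100671.08/78699.77 × 100 = 127.918.

127.92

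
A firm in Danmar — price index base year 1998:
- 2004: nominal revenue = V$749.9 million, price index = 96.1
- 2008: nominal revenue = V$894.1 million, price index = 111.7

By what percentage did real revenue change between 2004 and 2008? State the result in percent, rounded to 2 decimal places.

Real revenue 2004 = 749.9 / 0.961 = 780.33.
Real revenue 2008 = 894.1 / 1.117 = 800.45.
Real growth = 800.45 / 780.33 − 1 = 0.0258.

2.58%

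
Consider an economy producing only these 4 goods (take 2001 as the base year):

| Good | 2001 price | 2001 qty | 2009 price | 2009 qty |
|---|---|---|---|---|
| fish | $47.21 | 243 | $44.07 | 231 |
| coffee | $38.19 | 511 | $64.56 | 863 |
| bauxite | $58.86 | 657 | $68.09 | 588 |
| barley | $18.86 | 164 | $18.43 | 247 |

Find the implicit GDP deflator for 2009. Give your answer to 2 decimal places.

Nominal GDP 2009 = 44.07·231 + 64.56·863 + 68.09·588 + 18.43·247 = 110484.58.
Real GDP 2009 (at 2001 prices) = 47.21·231 + 38.19·863 + 58.86·588 + 18.86·247 = 83131.58.
Deflator = Nominal/Real × 100 = 110484.58/83131.58 × 100 = 132.903.

132.90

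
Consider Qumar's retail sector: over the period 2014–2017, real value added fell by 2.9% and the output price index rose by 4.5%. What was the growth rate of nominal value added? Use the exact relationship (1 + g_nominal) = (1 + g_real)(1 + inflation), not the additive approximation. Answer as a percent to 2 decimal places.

1.47%

(1 + g_nom) = (1 + g_real)(1 + π) = 0.9710 × 1.0450 = 1.01470.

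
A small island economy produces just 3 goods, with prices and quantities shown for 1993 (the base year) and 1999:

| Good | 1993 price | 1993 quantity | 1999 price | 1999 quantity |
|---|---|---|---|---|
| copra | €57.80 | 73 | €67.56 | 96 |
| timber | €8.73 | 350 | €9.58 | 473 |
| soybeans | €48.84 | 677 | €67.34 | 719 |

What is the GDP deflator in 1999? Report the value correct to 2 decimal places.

Nominal GDP 1999 = 67.56·96 + 9.58·473 + 67.34·719 = 59434.56.
Real GDP 1999 (at 1993 prices) = 57.80·96 + 8.73·473 + 48.84·719 = 44794.05.
Deflator = Nominal/Real × 100 = 59434.56/44794.05 × 100 = 132.684.

132.68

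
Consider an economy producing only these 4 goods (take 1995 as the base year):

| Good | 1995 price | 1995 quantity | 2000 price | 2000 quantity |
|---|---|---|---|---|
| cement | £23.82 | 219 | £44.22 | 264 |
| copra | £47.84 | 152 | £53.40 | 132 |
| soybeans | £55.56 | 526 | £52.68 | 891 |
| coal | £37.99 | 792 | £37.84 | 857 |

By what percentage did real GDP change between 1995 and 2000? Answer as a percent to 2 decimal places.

31.84%

Real GDP 1995 = Nominal GDP 1995 = 23.82·219 + 47.84·152 + 55.56·526 + 37.99·792 = 71800.90.
Real GDP 2000 (at 1995 prices) = 23.82·264 + 47.84·132 + 55.56·891 + 37.99·857 = 94664.75.
Real growth = 94664.75/71800.90 − 1 = 0.3184.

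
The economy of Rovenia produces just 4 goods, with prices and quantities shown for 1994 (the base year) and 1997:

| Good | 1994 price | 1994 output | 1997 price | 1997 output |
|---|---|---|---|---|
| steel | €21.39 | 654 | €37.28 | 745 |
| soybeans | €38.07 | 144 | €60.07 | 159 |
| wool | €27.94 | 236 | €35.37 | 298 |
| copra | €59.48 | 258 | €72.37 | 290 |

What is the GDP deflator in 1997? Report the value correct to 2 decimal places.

Nominal GDP 1997 = 37.28·745 + 60.07·159 + 35.37·298 + 72.37·290 = 68852.29.
Real GDP 1997 (at 1994 prices) = 21.39·745 + 38.07·159 + 27.94·298 + 59.48·290 = 47564.00.
Deflator = Nominal/Real × 100 = 68852.29/47564.00 × 100 = 144.757.

144.76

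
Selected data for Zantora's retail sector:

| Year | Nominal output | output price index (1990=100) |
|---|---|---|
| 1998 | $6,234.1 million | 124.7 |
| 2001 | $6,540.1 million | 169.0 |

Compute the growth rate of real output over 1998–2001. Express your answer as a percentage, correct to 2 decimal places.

Deflate each year: 1998 → 6234.1/1.247 = 4999.28; 2001 → 6540.1/1.690 = 3869.88.
So real output changed by 3869.88/4999.28 − 1 = -0.2259, i.e. -22.59%.

-22.59%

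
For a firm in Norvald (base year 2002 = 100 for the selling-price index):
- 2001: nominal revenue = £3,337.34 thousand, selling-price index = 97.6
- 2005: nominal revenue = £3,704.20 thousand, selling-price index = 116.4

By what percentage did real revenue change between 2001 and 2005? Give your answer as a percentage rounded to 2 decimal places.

Real revenue 2001 = 3337.34 / 0.976 = 3419.41.
Real revenue 2005 = 3704.20 / 1.164 = 3182.30.
Real growth = 3182.30 / 3419.41 − 1 = -0.0693.

-6.93%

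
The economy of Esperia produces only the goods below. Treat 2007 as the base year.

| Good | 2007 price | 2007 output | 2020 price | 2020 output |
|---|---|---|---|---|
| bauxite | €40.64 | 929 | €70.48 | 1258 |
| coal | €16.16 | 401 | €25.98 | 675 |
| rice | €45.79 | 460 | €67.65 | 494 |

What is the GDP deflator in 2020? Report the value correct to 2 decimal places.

164.93

Nominal GDP 2020 = 70.48·1258 + 25.98·675 + 67.65·494 = 139619.44.
Real GDP 2020 (at 2007 prices) = 40.64·1258 + 16.16·675 + 45.79·494 = 84653.38.
Deflator = Nominal/Real × 100 = 139619.44/84653.38 × 100 = 164.931.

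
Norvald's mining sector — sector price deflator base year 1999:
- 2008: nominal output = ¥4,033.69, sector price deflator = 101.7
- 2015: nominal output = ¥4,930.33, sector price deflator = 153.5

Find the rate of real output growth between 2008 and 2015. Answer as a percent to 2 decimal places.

-19.02%

Real output 2008 = 4033.69 / 1.017 = 3966.26.
Real output 2015 = 4930.33 / 1.535 = 3211.94.
Real growth = 3211.94 / 3966.26 − 1 = -0.1902.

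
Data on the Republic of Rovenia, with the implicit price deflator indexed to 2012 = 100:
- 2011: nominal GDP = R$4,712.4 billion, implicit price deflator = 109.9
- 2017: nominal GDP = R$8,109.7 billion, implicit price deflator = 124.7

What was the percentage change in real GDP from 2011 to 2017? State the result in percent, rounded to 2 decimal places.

51.67%

Real GDP 2011 = 4712.4 / 1.099 = 4287.90.
Real GDP 2017 = 8109.7 / 1.247 = 6503.37.
Real growth = 6503.37 / 4287.90 − 1 = 0.5167.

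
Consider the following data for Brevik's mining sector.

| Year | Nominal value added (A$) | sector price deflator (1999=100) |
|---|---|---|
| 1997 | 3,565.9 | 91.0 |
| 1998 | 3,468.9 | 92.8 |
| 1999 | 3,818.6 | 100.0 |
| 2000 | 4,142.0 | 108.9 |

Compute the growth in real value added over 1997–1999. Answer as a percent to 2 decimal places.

-2.55%

Real value added 1997 = 3565.9/0.910 = 3918.57.
Real value added 1999 = 3818.6/1.000 = 3818.60.
Change = 3818.60/3918.57 − 1 = -0.0255.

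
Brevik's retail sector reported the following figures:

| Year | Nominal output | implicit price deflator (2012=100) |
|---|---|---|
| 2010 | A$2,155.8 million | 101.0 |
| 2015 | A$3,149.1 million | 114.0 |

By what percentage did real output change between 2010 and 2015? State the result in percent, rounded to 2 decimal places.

Deflate each year: 2010 → 2155.8/1.010 = 2134.46; 2015 → 3149.1/1.140 = 2762.37.
So real output changed by 2762.37/2134.46 − 1 = 0.2942, i.e. 29.42%.

29.42%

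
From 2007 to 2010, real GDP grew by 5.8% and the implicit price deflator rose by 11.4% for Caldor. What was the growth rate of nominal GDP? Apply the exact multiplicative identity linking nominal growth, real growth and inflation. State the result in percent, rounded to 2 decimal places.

17.86%

(1 + g_nom) = (1 + g_real)(1 + π) = 1.0580 × 1.1140 = 1.17861.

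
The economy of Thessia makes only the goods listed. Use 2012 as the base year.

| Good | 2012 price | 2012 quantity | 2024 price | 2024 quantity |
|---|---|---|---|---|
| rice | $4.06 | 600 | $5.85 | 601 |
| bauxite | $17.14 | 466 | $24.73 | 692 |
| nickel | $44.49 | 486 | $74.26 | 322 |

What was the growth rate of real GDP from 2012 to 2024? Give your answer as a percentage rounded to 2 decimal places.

Real GDP 2012 = Nominal GDP 2012 = 4.06·600 + 17.14·466 + 44.49·486 = 32045.38.
Real GDP 2024 (at 2012 prices) = 4.06·601 + 17.14·692 + 44.49·322 = 28626.72.
Real growth = 28626.72/32045.38 − 1 = -0.1067.

-10.67%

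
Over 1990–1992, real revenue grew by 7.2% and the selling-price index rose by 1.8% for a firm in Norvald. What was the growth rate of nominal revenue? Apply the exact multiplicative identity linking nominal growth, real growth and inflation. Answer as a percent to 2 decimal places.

(1 + g_nom) = (1 + g_real)(1 + π) = 1.0720 × 1.0180 = 1.09130.

9.13%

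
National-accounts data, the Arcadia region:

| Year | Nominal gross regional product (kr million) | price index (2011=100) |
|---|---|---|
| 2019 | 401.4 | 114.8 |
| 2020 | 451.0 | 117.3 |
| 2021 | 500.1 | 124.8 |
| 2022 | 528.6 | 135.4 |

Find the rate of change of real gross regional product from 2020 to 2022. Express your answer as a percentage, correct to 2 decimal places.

Real gross regional product 2020 = 451.0/1.173 = 384.48.
Real gross regional product 2022 = 528.6/1.354 = 390.40.
Change = 390.40/384.48 − 1 = 0.0154.

1.54%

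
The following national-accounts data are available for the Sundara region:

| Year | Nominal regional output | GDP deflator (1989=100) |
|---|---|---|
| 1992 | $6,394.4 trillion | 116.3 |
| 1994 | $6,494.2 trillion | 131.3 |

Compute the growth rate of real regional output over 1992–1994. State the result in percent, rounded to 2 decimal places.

Deflate each year: 1992 → 6394.4/1.163 = 5498.19; 1994 → 6494.2/1.313 = 4946.08.
So real regional output changed by 4946.08/5498.19 − 1 = -0.1004, i.e. -10.04%.

-10.04%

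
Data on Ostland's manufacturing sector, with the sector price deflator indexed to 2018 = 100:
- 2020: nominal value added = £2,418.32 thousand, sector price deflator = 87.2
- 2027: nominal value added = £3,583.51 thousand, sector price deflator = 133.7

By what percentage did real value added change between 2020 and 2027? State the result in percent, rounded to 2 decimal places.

Real value added 2020 = 2418.32 / 0.872 = 2773.30.
Real value added 2027 = 3583.51 / 1.337 = 2680.26.
Real growth = 2680.26 / 2773.30 − 1 = -0.0335.

-3.35%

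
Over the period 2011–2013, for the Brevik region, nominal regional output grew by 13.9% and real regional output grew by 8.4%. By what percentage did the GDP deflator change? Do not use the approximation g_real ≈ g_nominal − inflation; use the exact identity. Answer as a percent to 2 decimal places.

5.07%

(1 + g_nom) = (1 + g_real)(1 + π), so π = 1.1390 / 1.0840 − 1 = 0.05074.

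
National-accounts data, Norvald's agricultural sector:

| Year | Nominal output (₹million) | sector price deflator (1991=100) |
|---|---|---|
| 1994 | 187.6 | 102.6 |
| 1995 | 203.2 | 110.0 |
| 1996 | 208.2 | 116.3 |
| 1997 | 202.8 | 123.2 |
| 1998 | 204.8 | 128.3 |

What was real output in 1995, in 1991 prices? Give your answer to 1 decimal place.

Real output 1995 = 203.2 / 1.100 = 184.73.

₹184.7 million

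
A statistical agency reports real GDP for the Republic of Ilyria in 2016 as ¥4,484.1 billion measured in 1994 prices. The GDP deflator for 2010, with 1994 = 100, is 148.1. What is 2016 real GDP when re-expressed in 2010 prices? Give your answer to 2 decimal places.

¥6,640.95 billion

Real GDP in 2010 prices = Real GDP in 1994 prices × (P_2010/P_1994) = 4484.1 × 1.481 = 6640.95.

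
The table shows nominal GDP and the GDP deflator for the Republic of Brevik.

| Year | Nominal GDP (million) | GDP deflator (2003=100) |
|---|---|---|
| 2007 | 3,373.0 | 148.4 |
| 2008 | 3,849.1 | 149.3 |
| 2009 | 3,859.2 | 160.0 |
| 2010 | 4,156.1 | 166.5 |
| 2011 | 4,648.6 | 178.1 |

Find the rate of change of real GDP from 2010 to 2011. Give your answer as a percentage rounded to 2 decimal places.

4.57%

Real GDP 2010 = 4156.1/1.665 = 2496.16.
Real GDP 2011 = 4648.6/1.781 = 2610.11.
Change = 2610.11/2496.16 − 1 = 0.0457.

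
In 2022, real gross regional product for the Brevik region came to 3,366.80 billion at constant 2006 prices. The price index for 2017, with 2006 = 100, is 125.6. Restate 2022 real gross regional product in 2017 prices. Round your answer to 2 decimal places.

Real gross regional product in 2017 prices = Real gross regional product in 2006 prices × (P_2017/P_2006) = 3366.80 × 1.256 = 4228.70.

4,228.70 billion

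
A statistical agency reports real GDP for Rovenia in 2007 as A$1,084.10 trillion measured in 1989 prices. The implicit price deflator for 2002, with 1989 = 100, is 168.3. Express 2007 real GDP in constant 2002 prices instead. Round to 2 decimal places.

Real GDP in 2002 prices = Real GDP in 1989 prices × (P_2002/P_1989) = 1084.10 × 1.683 = 1824.54.

A$1,824.54 trillion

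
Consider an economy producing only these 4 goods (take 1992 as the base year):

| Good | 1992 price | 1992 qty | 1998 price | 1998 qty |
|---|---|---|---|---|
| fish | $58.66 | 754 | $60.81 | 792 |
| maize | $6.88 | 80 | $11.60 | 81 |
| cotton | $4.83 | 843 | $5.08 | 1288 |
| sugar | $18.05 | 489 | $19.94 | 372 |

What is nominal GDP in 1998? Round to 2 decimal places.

Nominal GDP 1998 = Σ (p_1998 × q_1998) = 60.81·792 + 11.60·81 + 5.08·1288 + 19.94·372 = 63061.84.

$63061.84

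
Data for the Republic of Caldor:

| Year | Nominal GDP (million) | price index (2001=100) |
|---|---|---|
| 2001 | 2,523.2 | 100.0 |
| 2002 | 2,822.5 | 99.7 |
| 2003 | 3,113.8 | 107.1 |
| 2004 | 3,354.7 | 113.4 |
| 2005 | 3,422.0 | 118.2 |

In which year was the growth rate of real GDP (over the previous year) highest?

2002: real = 2822.5/0.997 = 2830.99; growth vs 2001 (2523.20) = 12.20%.
2003: real = 3113.8/1.071 = 2907.38; growth vs 2002 (2830.99) = 2.70%.
2004: real = 3354.7/1.134 = 2958.29; growth vs 2003 (2907.38) = 1.75%.
2005: real = 3422.0/1.182 = 2895.09; growth vs 2004 (2958.29) = -2.14%.

2002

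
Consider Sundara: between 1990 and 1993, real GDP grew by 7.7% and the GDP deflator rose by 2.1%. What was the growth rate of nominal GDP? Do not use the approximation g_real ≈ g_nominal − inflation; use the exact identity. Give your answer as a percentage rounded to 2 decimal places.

9.96%

(1 + g_nom) = (1 + g_real)(1 + π) = 1.0770 × 1.0210 = 1.09962.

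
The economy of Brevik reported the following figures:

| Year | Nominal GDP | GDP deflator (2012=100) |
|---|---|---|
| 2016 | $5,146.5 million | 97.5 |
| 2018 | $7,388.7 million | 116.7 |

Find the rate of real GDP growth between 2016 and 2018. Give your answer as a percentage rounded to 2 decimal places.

19.95%

Real GDP 2016 = 5146.5 / 0.975 = 5278.46.
Real GDP 2018 = 7388.7 / 1.167 = 6331.36.
Real growth = 6331.36 / 5278.46 − 1 = 0.1995.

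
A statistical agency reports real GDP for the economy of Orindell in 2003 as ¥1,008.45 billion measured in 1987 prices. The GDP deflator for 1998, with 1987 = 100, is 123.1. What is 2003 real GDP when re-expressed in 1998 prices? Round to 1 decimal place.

Real GDP in 1998 prices = Real GDP in 1987 prices × (P_1998/P_1987) = 1008.45 × 1.231 = 1241.40.

¥1,241.4 billion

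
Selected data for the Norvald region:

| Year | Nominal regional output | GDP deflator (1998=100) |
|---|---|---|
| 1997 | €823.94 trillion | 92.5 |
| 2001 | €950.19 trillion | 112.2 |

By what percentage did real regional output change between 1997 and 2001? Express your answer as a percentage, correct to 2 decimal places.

-4.93%

Deflate each year: 1997 → 823.94/0.925 = 890.75; 2001 → 950.19/1.122 = 846.87.
So real regional output changed by 846.87/890.75 − 1 = -0.0493, i.e. -4.93%.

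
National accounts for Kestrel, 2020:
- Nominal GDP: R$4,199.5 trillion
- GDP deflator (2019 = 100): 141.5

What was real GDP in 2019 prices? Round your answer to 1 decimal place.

R$2,967.8 trillion

Real GDP = Nominal / (GDP deflator/100) = 4199.5 / 1.415 = 2967.84.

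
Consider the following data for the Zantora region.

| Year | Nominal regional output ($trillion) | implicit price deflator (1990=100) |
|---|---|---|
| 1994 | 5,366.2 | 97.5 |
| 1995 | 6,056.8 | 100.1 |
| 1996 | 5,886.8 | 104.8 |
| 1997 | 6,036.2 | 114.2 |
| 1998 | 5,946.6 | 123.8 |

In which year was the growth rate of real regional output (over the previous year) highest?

1995: real = 6056.8/1.001 = 6050.75; growth vs 1994 (5503.79) = 9.94%.
1996: real = 5886.8/1.048 = 5617.18; growth vs 1995 (6050.75) = -7.17%.
1997: real = 6036.2/1.142 = 5285.64; growth vs 1996 (5617.18) = -5.90%.
1998: real = 5946.6/1.238 = 4803.39; growth vs 1997 (5285.64) = -9.12%.

1995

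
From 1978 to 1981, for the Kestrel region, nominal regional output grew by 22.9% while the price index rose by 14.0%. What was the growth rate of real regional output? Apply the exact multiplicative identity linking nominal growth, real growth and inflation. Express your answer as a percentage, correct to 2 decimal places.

(1 + g_nom) = (1 + g_real)(1 + π), so g_real = 1.2290 / 1.1400 − 1 = 0.07807.

7.81%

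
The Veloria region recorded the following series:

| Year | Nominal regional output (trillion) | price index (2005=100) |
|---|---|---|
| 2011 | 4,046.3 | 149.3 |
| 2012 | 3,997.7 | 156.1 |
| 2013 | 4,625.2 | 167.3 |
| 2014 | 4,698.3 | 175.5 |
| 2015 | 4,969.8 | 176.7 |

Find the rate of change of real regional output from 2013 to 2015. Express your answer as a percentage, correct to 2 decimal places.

Real regional output 2013 = 4625.2/1.673 = 2764.61.
Real regional output 2015 = 4969.8/1.767 = 2812.56.
Change = 2812.56/2764.61 − 1 = 0.0173.

1.73%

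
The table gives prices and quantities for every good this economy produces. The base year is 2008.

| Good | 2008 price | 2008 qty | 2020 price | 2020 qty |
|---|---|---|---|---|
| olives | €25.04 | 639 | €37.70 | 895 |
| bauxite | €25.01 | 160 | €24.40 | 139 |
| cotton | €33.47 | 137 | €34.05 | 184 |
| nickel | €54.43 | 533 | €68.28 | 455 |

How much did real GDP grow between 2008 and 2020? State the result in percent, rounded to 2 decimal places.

5.99%

Real GDP 2008 = Nominal GDP 2008 = 25.04·639 + 25.01·160 + 33.47·137 + 54.43·533 = 53598.74.
Real GDP 2020 (at 2008 prices) = 25.04·895 + 25.01·139 + 33.47·184 + 54.43·455 = 56811.32.
Real growth = 56811.32/53598.74 − 1 = 0.0599.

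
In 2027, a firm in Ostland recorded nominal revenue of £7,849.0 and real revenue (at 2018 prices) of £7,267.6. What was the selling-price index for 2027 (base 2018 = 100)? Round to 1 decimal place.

108.0

selling-price index = (Nominal / Real) × 100 = 7849.0 / 7267.6 × 100 = 108.00.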